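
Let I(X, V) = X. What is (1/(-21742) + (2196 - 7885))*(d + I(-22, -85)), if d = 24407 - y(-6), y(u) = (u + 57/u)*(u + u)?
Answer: -427597156223/3106 ≈ -1.3767e+8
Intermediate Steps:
y(u) = 2*u*(u + 57/u) (y(u) = (u + 57/u)*(2*u) = 2*u*(u + 57/u))
d = 24221 (d = 24407 - (114 + 2*(-6)²) = 24407 - (114 + 2*36) = 24407 - (114 + 72) = 24407 - 1*186 = 24407 - 186 = 24221)
(1/(-21742) + (2196 - 7885))*(d + I(-22, -85)) = (1/(-21742) + (2196 - 7885))*(24221 - 22) = (-1/21742 - 5689)*24199 = -123690239/21742*24199 = -427597156223/3106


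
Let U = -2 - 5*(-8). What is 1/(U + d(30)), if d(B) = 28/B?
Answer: 15/584 ≈ 0.025685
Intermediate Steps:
U = 38 (U = -2 + 40 = 38)
1/(U + d(30)) = 1/(38 + 28/30) = 1/(38 + 28*(1/30)) = 1/(38 + 14/15) = 1/(584/15) = 15/584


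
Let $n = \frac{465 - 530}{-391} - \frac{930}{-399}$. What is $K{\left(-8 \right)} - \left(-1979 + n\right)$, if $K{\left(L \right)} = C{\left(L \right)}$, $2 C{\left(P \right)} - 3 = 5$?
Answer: $\frac{102992094}{52003} \approx 1980.5$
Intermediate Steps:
$C{\left(P \right)} = 4$ ($C{\left(P \right)} = \frac{3}{2} + \frac{1}{2} \cdot 5 = \frac{3}{2} + \frac{5}{2} = 4$)
$K{\left(L \right)} = 4$
$n = \frac{129855}{52003}$ ($n = \left(465 - 530\right) \left(- \frac{1}{391}\right) - - \frac{310}{133} = \left(-65\right) \left(- \frac{1}{391}\right) + \frac{310}{133} = \frac{65}{391} + \frac{310}{133} = \frac{129855}{52003} \approx 2.4971$)
$K{\left(-8 \right)} - \left(-1979 + n\right) = 4 - \left(-1979 + \frac{129855}{52003}\right) = 4 - - \frac{102784082}{52003} = 4 + \frac{102784082}{52003} = \frac{102992094}{52003}$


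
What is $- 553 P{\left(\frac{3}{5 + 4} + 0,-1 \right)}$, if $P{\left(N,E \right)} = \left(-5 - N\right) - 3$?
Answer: $\frac{13825}{3} \approx 4608.3$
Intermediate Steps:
$P{\left(N,E \right)} = -8 - N$
$- 553 P{\left(\frac{3}{5 + 4} + 0,-1 \right)} = - 553 \left(-8 - \left(\frac{3}{5 + 4} + 0\right)\right) = - 553 \left(-8 - \left(\frac{3}{9} + 0\right)\right) = - 553 \left(-8 - \left(3 \cdot \frac{1}{9} + 0\right)\right) = - 553 \left(-8 - \left(\frac{1}{3} + 0\right)\right) = - 553 \left(-8 - \frac{1}{3}\right) = \left(-553\right) \left(- \frac{25}{3}\right) = \frac{13825}{3}$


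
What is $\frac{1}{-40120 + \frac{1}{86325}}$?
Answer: $- \frac{86325}{3463358999} \approx -2.4925 \cdot 10^{-5}$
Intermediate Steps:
$\frac{1}{-40120 + \frac{1}{86325}} = \frac{1}{- \frac{3463358999}{86325}} = - \frac{86325}{3463358999}$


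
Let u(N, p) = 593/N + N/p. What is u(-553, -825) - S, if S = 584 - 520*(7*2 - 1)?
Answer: 2817462184/456225 ≈ 6175.6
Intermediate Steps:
S = -6176 (S = 584 - 520*(14 - 1) = 584 - 520*13 = 584 - 6760 = -6176)
u(-553, -825) - S = (593/(-553) - 553/(-825)) - 1*(-6176) = (593*(-1/553) - 553*(-1/825)) + 6176 = (-593/553 + 553/825) + 6176 = -183416/456225 + 6176 = 2817462184/456225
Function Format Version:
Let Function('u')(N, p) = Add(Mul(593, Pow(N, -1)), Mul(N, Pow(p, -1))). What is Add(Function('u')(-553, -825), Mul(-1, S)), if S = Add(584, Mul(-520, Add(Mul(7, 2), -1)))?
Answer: Rational(2817462184, 456225) ≈ 6175.6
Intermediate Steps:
S = -6176 (S = Add(584, Mul(-520, Add(14, -1))) = Add(584, Mul(-520, 13)) = Add(584, -6760) = -6176)
Add(Function('u')(-553, -825), Mul(-1, S)) = Add(Add(Mul(593, Pow(-553, -1)), Mul(-553, Pow(-825, -1))), Mul(-1, -6176)) = Add(Add(Mul(593, Rational(-1, 553)), Mul(-553, Rational(-1, 825))), 6176) = Add(Add(Rational(-593, 553), Rational(553, 825)), 6176) = Add(Rational(-183416, 456225), 6176) = Rational(2817462184, 456225)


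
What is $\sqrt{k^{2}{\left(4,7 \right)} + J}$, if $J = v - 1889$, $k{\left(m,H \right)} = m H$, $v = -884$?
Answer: $3 i \sqrt{221} \approx 44.598 i$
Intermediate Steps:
$k{\left(m,H \right)} = H m$
$J = -2773$ ($J = -884 - 1889 = -2773$)
$\sqrt{k^{2}{\left(4,7 \right)} + J} = \sqrt{\left(7 \cdot 4\right)^{2} - 2773} = \sqrt{28^{2} - 2773} = \sqrt{784 - 2773} = \sqrt{-1989} = 3 i \sqrt{221}$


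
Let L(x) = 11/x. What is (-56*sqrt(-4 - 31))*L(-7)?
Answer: 88*I*sqrt(35) ≈ 520.62*I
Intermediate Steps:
(-56*sqrt(-4 - 31))*L(-7) = (-56*sqrt(-4 - 31))*(11/(-7)) = (-56*I*sqrt(35))*(11*(-1/7)) = -56*I*sqrt(35)*(-11/7) = 88*I*sqrt(35)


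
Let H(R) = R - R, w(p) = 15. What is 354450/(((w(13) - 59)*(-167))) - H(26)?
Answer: 177225/3674 ≈ 48.238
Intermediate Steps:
H(R) = 0
354450/(((w(13) - 59)*(-167))) - H(26) = 354450/(((15 - 59)*(-167))) - 1*0 = 354450/((-44*(-167))) + 0 = 354450/7348 + 0 = 354450*(1/7348) + 0 = 177225/3674 + 0 = 177225/3674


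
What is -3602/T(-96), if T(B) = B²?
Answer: -1801/4608 ≈ -0.39084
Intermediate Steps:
-3602/T(-96) = -3602/((-96)²) = -3602/9216 = -3602*1/9216 = -1801/4608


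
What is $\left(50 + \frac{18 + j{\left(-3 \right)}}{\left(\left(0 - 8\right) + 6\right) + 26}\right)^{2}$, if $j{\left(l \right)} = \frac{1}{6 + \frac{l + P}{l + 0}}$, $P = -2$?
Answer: $\frac{87216921}{33856} \approx 2576.1$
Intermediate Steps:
$j{\left(l \right)} = \frac{1}{6 + \frac{-2 + l}{l}}$ ($j{\left(l \right)} = \frac{1}{6 + \frac{l - 2}{l + 0}} = \frac{1}{6 + \frac{-2 + l}{l}}$)
$\left(50 + \frac{18 + j{\left(-3 \right)}}{\left(\left(0 - 8\right) + 6\right) + 26}\right)^{2} = \left(50 + \frac{18 - \frac{3}{-2 + 7 \left(-3\right)}}{\left(\left(0 - 8\right) + 6\right) + 26}\right)^{2} = \left(50 + \frac{18 - \frac{3}{-2 - 21}}{\left(-8 + 6\right) + 26}\right)^{2} = \left(50 + \frac{18 - \frac{3}{-23}}{-2 + 26}\right)^{2} = \left(50 + \frac{18 - - \frac{3}{23}}{24}\right)^{2} = \left(50 + \left(18 + \frac{3}{23}\right) \frac{1}{24}\right)^{2} = \left(50 + \frac{417}{23} \cdot \frac{1}{24}\right)^{2} = \left(50 + \frac{139}{184}\right)^{2} = \left(\frac{9339}{184}\right)^{2} = \frac{87216921}{33856}$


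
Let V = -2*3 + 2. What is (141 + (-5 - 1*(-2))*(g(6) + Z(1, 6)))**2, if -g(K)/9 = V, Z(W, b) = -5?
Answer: 2304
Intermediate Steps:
V = -4 (V = -6 + 2 = -4)
g(K) = 36 (g(K) = -9*(-4) = 36)
(141 + (-5 - 1*(-2))*(g(6) + Z(1, 6)))**2 = (141 + (-5 - 1*(-2))*(36 - 5))**2 = (141 + (-5 + 2)*31)**2 = (141 - 3*31)**2 = (141 - 93)**2 = 48**2 = 2304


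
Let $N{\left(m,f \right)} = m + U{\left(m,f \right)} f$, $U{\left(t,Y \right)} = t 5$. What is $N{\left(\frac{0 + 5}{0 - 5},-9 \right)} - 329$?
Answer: $-285$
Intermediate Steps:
$U{\left(t,Y \right)} = 5 t$
$N{\left(m,f \right)} = m + 5 f m$ ($N{\left(m,f \right)} = m + 5 m f = m + 5 f m$)
$N{\left(\frac{0 + 5}{0 - 5},-9 \right)} - 329 = \frac{0 + 5}{0 - 5} \left(1 + 5 \left(-9\right)\right) - 329 = \frac{5}{-5} \left(1 - 45\right) - 329 = 5 \left(- \frac{1}{5}\right) \left(-44\right) - 329 = \left(-1\right) \left(-44\right) - 329 = 44 - 329 = -285$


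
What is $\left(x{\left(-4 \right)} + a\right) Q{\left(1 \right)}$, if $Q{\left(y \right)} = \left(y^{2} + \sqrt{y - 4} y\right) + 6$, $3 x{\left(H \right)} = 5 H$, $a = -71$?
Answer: $- \frac{1631}{3} - \frac{233 i \sqrt{3}}{3} \approx -543.67 - 134.52 i$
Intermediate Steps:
$x{\left(H \right)} = \frac{5 H}{3}$
$Q{\left(y \right)} = 6 + y^{2} + y \sqrt{-4 + y}$ ($Q{\left(y \right)} = \left(y^{2} + \sqrt{-4 + y} y\right) + 6 = \left(y^{2} + y \sqrt{-4 + y}\right) + 6 = 6 + y^{2} + y \sqrt{-4 + y}$)
$\left(x{\left(-4 \right)} + a\right) Q{\left(1 \right)} = \left(\frac{5}{3} \left(-4\right) - 71\right) \left(6 + 1^{2} + 1 \sqrt{-4 + 1}\right) = \left(- \frac{20}{3} - 71\right) \left(6 + 1 + 1 \sqrt{-3}\right) = - \frac{233 \left(6 + 1 + 1 i \sqrt{3}\right)}{3} = - \frac{233 \left(6 + 1 + i \sqrt{3}\right)}{3} = - \frac{233 \left(7 + i \sqrt{3}\right)}{3} = - \frac{1631}{3} - \frac{233 i \sqrt{3}}{3}$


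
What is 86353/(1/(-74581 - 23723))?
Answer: -8488845312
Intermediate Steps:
86353/(1/(-74581 - 23723)) = 86353/(1/(-98304)) = 86353/(-1/98304) = 86353*(-98304) = -8488845312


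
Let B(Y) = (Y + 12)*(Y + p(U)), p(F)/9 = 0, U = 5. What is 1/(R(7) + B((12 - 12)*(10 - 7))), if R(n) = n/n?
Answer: 1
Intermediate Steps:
p(F) = 0 (p(F) = 9*0 = 0)
R(n) = 1
B(Y) = Y*(12 + Y) (B(Y) = (Y + 12)*(Y + 0) = (12 + Y)*Y = Y*(12 + Y))
1/(R(7) + B((12 - 12)*(10 - 7))) = 1/(1 + ((12 - 12)*(10 - 7))*(12 + (12 - 12)*(10 - 7))) = 1/(1 + (0*3)*(12 + 0*3)) = 1/(1 + 0*(12 + 0)) = 1/(1 + 0*12) = 1/(1 + 0) = 1/1 = 1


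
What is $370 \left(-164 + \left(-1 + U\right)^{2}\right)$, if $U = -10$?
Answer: $-15910$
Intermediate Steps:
$370 \left(-164 + \left(-1 + U\right)^{2}\right) = 370 \left(-164 + \left(-1 - 10\right)^{2}\right) = 370 \left(-164 + \left(-11\right)^{2}\right) = 370 \left(-164 + 121\right) = 370 \left(-43\right) = -15910$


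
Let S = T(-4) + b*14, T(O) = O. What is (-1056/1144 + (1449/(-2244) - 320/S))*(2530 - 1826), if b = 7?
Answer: -36365200/10387 ≈ -3501.0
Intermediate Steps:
S = 94 (S = -4 + 7*14 = -4 + 98 = 94)
(-1056/1144 + (1449/(-2244) - 320/S))*(2530 - 1826) = (-1056/1144 + (1449/(-2244) - 320/94))*(2530 - 1826) = (-1056*1/1144 + (1449*(-1/2244) - 320*1/94))*704 = (-12/13 + (-483/748 - 160/47))*704 = (-12/13 - 142381/35156)*704 = -2272825/457028*704 = -36365200/10387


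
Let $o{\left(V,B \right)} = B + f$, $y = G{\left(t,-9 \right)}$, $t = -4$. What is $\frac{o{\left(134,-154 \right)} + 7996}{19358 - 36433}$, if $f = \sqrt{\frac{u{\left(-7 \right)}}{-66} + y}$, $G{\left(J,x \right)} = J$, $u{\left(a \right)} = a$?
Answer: $- \frac{7842}{17075} - \frac{i \sqrt{16962}}{1126950} \approx -0.45927 - 0.00011557 i$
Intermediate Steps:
$y = -4$
$f = \frac{i \sqrt{16962}}{66}$ ($f = \sqrt{- \frac{7}{-66} - 4} = \sqrt{\left(-7\right) \left(- \frac{1}{66}\right) - 4} = \sqrt{\frac{7}{66} - 4} = \sqrt{- \frac{257}{66}} = \frac{i \sqrt{16962}}{66} \approx 1.9733 i$)
$o{\left(V,B \right)} = B + \frac{i \sqrt{16962}}{66}$
$\frac{o{\left(134,-154 \right)} + 7996}{19358 - 36433} = \frac{\left(-154 + \frac{i \sqrt{16962}}{66}\right) + 7996}{19358 - 36433} = \frac{7842 + \frac{i \sqrt{16962}}{66}}{-17075} = \left(7842 + \frac{i \sqrt{16962}}{66}\right) \left(- \frac{1}{17075}\right) = - \frac{7842}{17075} - \frac{i \sqrt{16962}}{1126950}$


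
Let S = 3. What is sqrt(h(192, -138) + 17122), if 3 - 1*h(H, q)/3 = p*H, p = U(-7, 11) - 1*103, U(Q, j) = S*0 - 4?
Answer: sqrt(78763) ≈ 280.65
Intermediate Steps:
U(Q, j) = -4 (U(Q, j) = 3*0 - 4 = 0 - 4 = -4)
p = -107 (p = -4 - 1*103 = -4 - 103 = -107)
h(H, q) = 9 + 321*H (h(H, q) = 9 - (-321)*H = 9 + 321*H)
sqrt(h(192, -138) + 17122) = sqrt((9 + 321*192) + 17122) = sqrt((9 + 61632) + 17122) = sqrt(61641 + 17122) = sqrt(78763)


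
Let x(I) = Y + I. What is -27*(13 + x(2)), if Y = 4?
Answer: -513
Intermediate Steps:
x(I) = 4 + I
-27*(13 + x(2)) = -27*(13 + (4 + 2)) = -27*(13 + 6) = -27*19 = -513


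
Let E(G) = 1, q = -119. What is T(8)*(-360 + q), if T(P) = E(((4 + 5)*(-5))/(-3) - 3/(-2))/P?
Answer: -479/8 ≈ -59.875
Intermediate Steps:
T(P) = 1/P
T(8)*(-360 + q) = (-360 - 119)/8 = (⅛)*(-479) = -479/8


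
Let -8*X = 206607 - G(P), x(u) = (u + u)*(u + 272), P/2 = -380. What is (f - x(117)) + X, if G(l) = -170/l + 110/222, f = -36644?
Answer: -10359123545/67488 ≈ -1.5350e+5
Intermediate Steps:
P = -760 (P = 2*(-380) = -760)
x(u) = 2*u*(272 + u) (x(u) = (2*u)*(272 + u) = 2*u*(272 + u))
G(l) = 55/111 - 170/l (G(l) = -170/l + 110*(1/222) = -170/l + 55/111 = 55/111 - 170/l)
X = -1742930585/67488 (X = -(206607 - (55/111 - 170/(-760)))/8 = -(206607 - (55/111 - 170*(-1/760)))/8 = -(206607 - (55/111 + 17/76))/8 = -(206607 - 1*6067/8436)/8 = -(206607 - 6067/8436)/8 = -⅛*1742930585/8436 = -1742930585/67488 ≈ -25826.)
(f - x(117)) + X = (-36644 - 2*117*(272 + 117)) - 1742930585/67488 = (-36644 - 2*117*389) - 1742930585/67488 = (-36644 - 1*91026) - 1742930585/67488 = (-36644 - 91026) - 1742930585/67488 = -127670 - 1742930585/67488 = -10359123545/67488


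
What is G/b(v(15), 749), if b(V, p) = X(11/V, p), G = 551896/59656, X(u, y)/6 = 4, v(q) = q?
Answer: 68987/178968 ≈ 0.38547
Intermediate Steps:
X(u, y) = 24 (X(u, y) = 6*4 = 24)
G = 68987/7457 (G = 551896*(1/59656) = 68987/7457 ≈ 9.2513)
b(V, p) = 24
G/b(v(15), 749) = (68987/7457)/24 = (68987/7457)*(1/24) = 68987/178968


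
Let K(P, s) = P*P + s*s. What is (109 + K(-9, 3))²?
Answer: 39601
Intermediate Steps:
K(P, s) = P² + s²
(109 + K(-9, 3))² = (109 + ((-9)² + 3²))² = (109 + (81 + 9))² = (109 + 90)² = 199² = 39601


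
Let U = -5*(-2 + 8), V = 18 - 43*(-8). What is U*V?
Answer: -10860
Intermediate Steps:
V = 362 (V = 18 + 344 = 362)
U = -30 (U = -5*6 = -30)
U*V = -30*362 = -10860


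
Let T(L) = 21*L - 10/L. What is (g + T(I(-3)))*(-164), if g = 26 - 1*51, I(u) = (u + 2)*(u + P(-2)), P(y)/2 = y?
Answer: -138416/7 ≈ -19774.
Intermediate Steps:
P(y) = 2*y
I(u) = (-4 + u)*(2 + u) (I(u) = (u + 2)*(u + 2*(-2)) = (2 + u)*(u - 4) = (2 + u)*(-4 + u) = (-4 + u)*(2 + u))
T(L) = -10/L + 21*L
g = -25 (g = 26 - 51 = -25)
(g + T(I(-3)))*(-164) = (-25 + (-10/(-8 + (-3)**2 - 2*(-3)) + 21*(-8 + (-3)**2 - 2*(-3))))*(-164) = (-25 + (-10/(-8 + 9 + 6) + 21*(-8 + 9 + 6)))*(-164) = (-25 + (-10/7 + 21*7))*(-164) = (-25 + (-10*1/7 + 147))*(-164) = (-25 + (-10/7 + 147))*(-164) = (-25 + 1019/7)*(-164) = (844/7)*(-164) = -138416/7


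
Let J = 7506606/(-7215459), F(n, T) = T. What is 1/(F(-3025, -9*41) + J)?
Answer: -2405153/890003659 ≈ -0.0027024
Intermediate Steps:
J = -2502202/2405153 (J = 7506606*(-1/7215459) = -2502202/2405153 ≈ -1.0403)
1/(F(-3025, -9*41) + J) = 1/(-9*41 - 2502202/2405153) = 1/(-369 - 2502202/2405153) = 1/(-890003659/2405153) = -2405153/890003659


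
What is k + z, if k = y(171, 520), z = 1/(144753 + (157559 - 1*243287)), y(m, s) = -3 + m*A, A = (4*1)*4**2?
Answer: 645792526/59025 ≈ 10941.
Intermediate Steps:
A = 64 (A = 4*16 = 64)
y(m, s) = -3 + 64*m (y(m, s) = -3 + m*64 = -3 + 64*m)
z = 1/59025 (z = 1/(144753 + (157559 - 243287)) = 1/(144753 - 85728) = 1/59025 ≈ 1.6942e-5)
k = 10941 (k = -3 + 64*171 = -3 + 10944 = 10941)
k + z = 10941 + 1/59025 = 645792526/59025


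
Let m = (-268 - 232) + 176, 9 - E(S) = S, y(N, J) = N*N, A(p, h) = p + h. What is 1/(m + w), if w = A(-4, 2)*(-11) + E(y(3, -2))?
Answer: -1/302 ≈ -0.0033113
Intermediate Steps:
A(p, h) = h + p
y(N, J) = N²
E(S) = 9 - S
m = -324 (m = -500 + 176 = -324)
w = 22 (w = (2 - 4)*(-11) + (9 - 1*3²) = -2*(-11) + (9 - 1*9) = 22 + (9 - 9) = 22 + 0 = 22)
1/(m + w) = 1/(-324 + 22) = 1/(-302) = -1/302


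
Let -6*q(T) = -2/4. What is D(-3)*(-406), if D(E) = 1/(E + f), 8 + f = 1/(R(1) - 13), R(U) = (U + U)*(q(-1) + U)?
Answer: 3770/103 ≈ 36.602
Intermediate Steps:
q(T) = 1/12 (q(T) = -(-1)/(3*4) = -⅙*(-½) = 1/12)
R(U) = 2*U*(1/12 + U) (R(U) = (U + U)*(1/12 + U) = (2*U)*(1/12 + U) = 2*U*(1/12 + U))
f = -526/65 (f = -8 + 1/((⅙)*1*(1 + 12*1) - 13) = -8 + 1/((⅙)*1*(1 + 12) - 13) = -8 + 1/((⅙)*1*13 - 13) = -8 + 1/(13/6 - 13) = -8 + 1/(-65/6) = -8 - 6/65 = -526/65 ≈ -8.0923)
D(E) = 1/(-526/65 + E) (D(E) = 1/(E - 526/65) = 1/(-526/65 + E))
D(-3)*(-406) = (65/(-526 + 65*(-3)))*(-406) = (65/(-526 - 195))*(-406) = (65/(-721))*(-406) = (65*(-1/721))*(-406) = -65/721*(-406) = 3770/103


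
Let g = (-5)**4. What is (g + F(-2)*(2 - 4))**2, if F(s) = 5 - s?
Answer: 373321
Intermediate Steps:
g = 625
(g + F(-2)*(2 - 4))**2 = (625 + (5 - 1*(-2))*(2 - 4))**2 = (625 + (5 + 2)*(-2))**2 = (625 + 7*(-2))**2 = (625 - 14)**2 = 611**2 = 373321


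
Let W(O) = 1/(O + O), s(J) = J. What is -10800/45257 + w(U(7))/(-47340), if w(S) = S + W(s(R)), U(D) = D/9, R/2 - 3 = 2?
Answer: -92035703293/385643948400 ≈ -0.23865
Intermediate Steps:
R = 10 (R = 6 + 2*2 = 6 + 4 = 10)
W(O) = 1/(2*O)
U(D) = D/9 (U(D) = D*(1/9) = D/9)
w(S) = 1/20 + S (w(S) = S + (1/2)/10 = S + (1/2)*(1/10) = S + 1/20 = 1/20 + S)
-10800/45257 + w(U(7))/(-47340) = -10800/45257 + (1/20 + (1/9)*7)/(-47340) = -10800*1/45257 + (1/20 + 7/9)*(-1/47340) = -10800/45257 + (149/180)*(-1/47340) = -10800/45257 - 149/8521200 = -92035703293/385643948400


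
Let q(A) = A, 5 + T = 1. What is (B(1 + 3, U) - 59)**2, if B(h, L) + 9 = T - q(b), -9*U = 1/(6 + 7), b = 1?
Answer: 5329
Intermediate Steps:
T = -4 (T = -5 + 1 = -4)
U = -1/117 (U = -1/(9*(6 + 7)) = -1/9/13 = -1/9*1/13 = -1/117 ≈ -0.0085470)
B(h, L) = -14 (B(h, L) = -9 + (-4 - 1*1) = -9 + (-4 - 1) = -9 - 5 = -14)
(B(1 + 3, U) - 59)**2 = (-14 - 59)**2 = (-73)**2 = 5329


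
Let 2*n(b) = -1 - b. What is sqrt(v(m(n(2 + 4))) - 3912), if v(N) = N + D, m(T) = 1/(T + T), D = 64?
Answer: 3*I*sqrt(20951)/7 ≈ 62.033*I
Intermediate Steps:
n(b) = -1/2 - b/2 (n(b) = (-1 - b)/2 = -1/2 - b/2)
m(T) = 1/(2*T)
v(N) = 64 + N (v(N) = N + 64 = 64 + N)
sqrt(v(m(n(2 + 4))) - 3912) = sqrt((64 + 1/(2*(-1/2 - (2 + 4)/2))) - 3912) = sqrt((64 + 1/(2*(-1/2 - 1/2*6))) - 3912) = sqrt((64 + 1/(2*(-1/2 - 3))) - 3912) = sqrt((64 + 1/(2*(-7/2))) - 3912) = sqrt((64 + (1/2)*(-2/7)) - 3912) = sqrt((64 - 1/7) - 3912) = sqrt(447/7 - 3912) = sqrt(-26937/7) = 3*I*sqrt(20951)/7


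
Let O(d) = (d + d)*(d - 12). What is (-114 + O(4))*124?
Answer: -22072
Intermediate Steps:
O(d) = 2*d*(-12 + d) (O(d) = (2*d)*(-12 + d) = 2*d*(-12 + d))
(-114 + O(4))*124 = (-114 + 2*4*(-12 + 4))*124 = (-114 + 2*4*(-8))*124 = (-114 - 64)*124 = -178*124 = -22072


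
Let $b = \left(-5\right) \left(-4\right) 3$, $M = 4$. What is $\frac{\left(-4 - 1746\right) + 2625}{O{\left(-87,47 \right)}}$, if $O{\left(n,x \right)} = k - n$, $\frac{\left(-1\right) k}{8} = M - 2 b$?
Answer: $\frac{25}{29} \approx 0.86207$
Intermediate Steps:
$b = 60$ ($b = 20 \cdot 3 = 60$)
$k = 928$ ($k = - 8 \left(4 - 120\right) = \left(-8\right) \left(-116\right) = 928$)
$O{\left(n,x \right)} = 928 - n$
$\frac{\left(-4 - 1746\right) + 2625}{O{\left(-87,47 \right)}} = \frac{\left(-4 - 1746\right) + 2625}{928 - -87} = \frac{-1750 + 2625}{928 + 87} = \frac{875}{1015} = 875 \cdot \frac{1}{1015} = \frac{25}{29}$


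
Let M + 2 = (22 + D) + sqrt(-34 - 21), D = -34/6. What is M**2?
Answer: 1354/9 + 86*I*sqrt(55)/3 ≈ 150.44 + 212.6*I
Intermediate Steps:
D = -17/3 (D = -34*1/6 = -17/3 ≈ -5.6667)
M = 43/3 + I*sqrt(55) (M = -2 + ((22 - 17/3) + sqrt(-34 - 21)) = -2 + (49/3 + sqrt(-55)) = -2 + (49/3 + I*sqrt(55)) = 43/3 + I*sqrt(55) ≈ 14.333 + 7.4162*I)
M**2 = (43/3 + I*sqrt(55))**2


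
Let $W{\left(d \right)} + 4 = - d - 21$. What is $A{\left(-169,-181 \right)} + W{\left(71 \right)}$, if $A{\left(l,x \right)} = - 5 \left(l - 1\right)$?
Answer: $754$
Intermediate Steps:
$A{\left(l,x \right)} = 5 - 5 l$ ($A{\left(l,x \right)} = - 5 \left(-1 + l\right) = 5 - 5 l$)
$W{\left(d \right)} = -25 - d$ ($W{\left(d \right)} = -4 - \left(21 + d\right) = -25 - d$)
$A{\left(-169,-181 \right)} + W{\left(71 \right)} = \left(5 - -845\right) - 96 = \left(5 + 845\right) - 96 = 850 - 96 = 754$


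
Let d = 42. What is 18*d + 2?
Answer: 758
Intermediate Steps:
18*d + 2 = 18*42 + 2 = 756 + 2 = 758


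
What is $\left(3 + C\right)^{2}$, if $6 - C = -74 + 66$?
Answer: $289$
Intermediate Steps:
$C = 14$ ($C = 6 - \left(-74 + 66\right) = 6 - -8 = 6 + 8 = 14$)
$\left(3 + C\right)^{2} = \left(3 + 14\right)^{2} = 17^{2} = 289$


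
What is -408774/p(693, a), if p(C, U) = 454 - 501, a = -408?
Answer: 408774/47 ≈ 8697.3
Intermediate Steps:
p(C, U) = -47
-408774/p(693, a) = -408774/(-47) = -408774*(-1/47) = 408774/47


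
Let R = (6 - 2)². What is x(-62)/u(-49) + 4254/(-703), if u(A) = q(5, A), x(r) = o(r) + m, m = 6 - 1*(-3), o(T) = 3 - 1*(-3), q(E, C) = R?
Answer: -57519/11248 ≈ -5.1137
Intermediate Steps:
R = 16 (R = 4² = 16)
q(E, C) = 16
o(T) = 6 (o(T) = 3 + 3 = 6)
m = 9 (m = 6 + 3 = 9)
x(r) = 15 (x(r) = 6 + 9 = 15)
u(A) = 16
x(-62)/u(-49) + 4254/(-703) = 15/16 + 4254/(-703) = 15*(1/16) + 4254*(-1/703) = 15/16 - 4254/703 = -57519/11248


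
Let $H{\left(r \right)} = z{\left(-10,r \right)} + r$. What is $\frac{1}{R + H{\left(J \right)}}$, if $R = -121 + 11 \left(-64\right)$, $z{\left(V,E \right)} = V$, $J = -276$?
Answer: $- \frac{1}{1111} \approx -0.00090009$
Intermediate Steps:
$H{\left(r \right)} = -10 + r$
$R = -825$ ($R = -121 - 704 = -825$)
$\frac{1}{R + H{\left(J \right)}} = \frac{1}{-825 - 286} = \frac{1}{-1111} = - \frac{1}{1111}$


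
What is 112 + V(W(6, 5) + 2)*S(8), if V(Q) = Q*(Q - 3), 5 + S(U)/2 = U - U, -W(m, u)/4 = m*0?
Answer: 132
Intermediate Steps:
W(m, u) = 0 (W(m, u) = -4*m*0 = -4*0 = 0)
S(U) = -10 (S(U) = -10 + 2*(U - U) = -10 + 2*0 = -10 + 0 = -10)
V(Q) = Q*(-3 + Q)
112 + V(W(6, 5) + 2)*S(8) = 112 + ((0 + 2)*(-3 + (0 + 2)))*(-10) = 112 + (2*(-3 + 2))*(-10) = 112 + (2*(-1))*(-10) = 112 - 2*(-10) = 112 + 20 = 132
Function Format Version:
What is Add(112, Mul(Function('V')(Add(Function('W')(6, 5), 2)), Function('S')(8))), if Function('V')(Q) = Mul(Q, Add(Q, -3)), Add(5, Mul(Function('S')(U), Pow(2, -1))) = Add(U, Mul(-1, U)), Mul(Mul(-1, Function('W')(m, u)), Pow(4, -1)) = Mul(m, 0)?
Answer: 132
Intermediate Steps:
Function('W')(m, u) = 0 (Function('W')(m, u) = Mul(-4, Mul(m, 0)) = Mul(-4, 0) = 0)
Function('S')(U) = -10 (Function('S')(U) = Add(-10, Mul(2, Add(U, Mul(-1, U)))) = Add(-10, Mul(2, 0)) = Add(-10, 0) = -10)
Function('V')(Q) = Mul(Q, Add(-3, Q))
Add(112, Mul(Function('V')(Add(Function('W')(6, 5), 2)), Function('S')(8))) = Add(112, Mul(Mul(Add(0, 2), Add(-3, Add(0, 2))), -10)) = Add(112, Mul(Mul(2, Add(-3, 2)), -10)) = Add(112, Mul(Mul(2, -1), -10)) = Add(112, Mul(-2, -10)) = Add(112, 20) = 132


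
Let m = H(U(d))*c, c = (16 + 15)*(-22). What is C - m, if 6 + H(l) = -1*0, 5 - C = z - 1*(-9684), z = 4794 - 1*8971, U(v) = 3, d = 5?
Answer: -9594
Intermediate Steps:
z = -4177 (z = 4794 - 8971 = -4177)
C = -5502 (C = 5 - (-4177 - 1*(-9684)) = 5 - (-4177 + 9684) = 5 - 1*5507 = 5 - 5507 = -5502)
H(l) = -6 (H(l) = -6 - 1*0 = -6 + 0 = -6)
c = -682 (c = 31*(-22) = -682)
m = 4092 (m = -6*(-682) = 4092)
C - m = -5502 - 1*4092 = -5502 - 4092 = -9594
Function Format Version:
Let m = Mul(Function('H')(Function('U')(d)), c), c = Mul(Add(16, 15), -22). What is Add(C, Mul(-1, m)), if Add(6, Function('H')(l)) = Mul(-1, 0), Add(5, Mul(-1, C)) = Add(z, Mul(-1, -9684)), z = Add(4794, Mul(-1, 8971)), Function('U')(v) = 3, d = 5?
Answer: -9594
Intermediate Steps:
z = -4177 (z = Add(4794, -8971) = -4177)
C = -5502 (C = Add(5, Mul(-1, Add(-4177, Mul(-1, -9684)))) = Add(5, Mul(-1, Add(-4177, 9684))) = Add(5, Mul(-1, 5507)) = Add(5, -5507) = -5502)
Function('H')(l) = -6 (Function('H')(l) = Add(-6, Mul(-1, 0)) = Add(-6, 0) = -6)
c = -682 (c = Mul(31, -22) = -682)
m = 4092 (m = Mul(-6, -682) = 4092)
Add(C, Mul(-1, m)) = Add(-5502, Mul(-1, 4092)) = Add(-5502, -4092) = -9594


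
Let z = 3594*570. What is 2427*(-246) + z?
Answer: 1451538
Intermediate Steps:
z = 2048580
2427*(-246) + z = 2427*(-246) + 2048580 = -597042 + 2048580 = 1451538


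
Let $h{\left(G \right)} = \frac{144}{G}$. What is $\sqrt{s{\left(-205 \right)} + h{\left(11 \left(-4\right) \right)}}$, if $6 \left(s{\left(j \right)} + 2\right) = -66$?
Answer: $\frac{i \sqrt{1969}}{11} \approx 4.034 i$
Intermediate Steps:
$s{\left(j \right)} = -13$ ($s{\left(j \right)} = -2 + \frac{1}{6} \left(-66\right) = -2 - 11 = -13$)
$\sqrt{s{\left(-205 \right)} + h{\left(11 \left(-4\right) \right)}} = \sqrt{-13 + \frac{144}{11 \left(-4\right)}} = \sqrt{-13 + \frac{144}{-44}} = \sqrt{-13 + 144 \left(- \frac{1}{44}\right)} = \sqrt{-13 - \frac{36}{11}} = \sqrt{- \frac{179}{11}} = \frac{i \sqrt{1969}}{11}$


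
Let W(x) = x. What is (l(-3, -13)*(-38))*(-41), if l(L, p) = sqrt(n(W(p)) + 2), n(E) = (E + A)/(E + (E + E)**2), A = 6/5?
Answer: 1558*sqrt(21782865)/3315 ≈ 2193.5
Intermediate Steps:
A = 6/5 (A = 6*(1/5) = 6/5 ≈ 1.2000)
n(E) = (6/5 + E)/(E + 4*E**2) (n(E) = (E + 6/5)/(E + (E + E)**2) = (6/5 + E)/(E + (2*E)**2) = (6/5 + E)/(E + 4*E**2))
l(L, p) = sqrt(2 + (6/5 + p)/(p*(1 + 4*p))) (l(L, p) = sqrt((6/5 + p)/(p*(1 + 4*p)) + 2) = sqrt(2 + (6/5 + p)/(p*(1 + 4*p))))
(l(-3, -13)*(-38))*(-41) = ((sqrt(50 + 25/(1 + 4*(-13)) + 30/(-13*(1 + 4*(-13))))/5)*(-38))*(-41) = ((sqrt(50 + 25/(1 - 52) + 30*(-1/13)/(1 - 52))/5)*(-38))*(-41) = ((sqrt(50 + 25/(-51) + 30*(-1/13)/(-51))/5)*(-38))*(-41) = ((sqrt(50 + 25*(-1/51) + 30*(-1/13)*(-1/51))/5)*(-38))*(-41) = ((sqrt(50 - 25/51 + 10/221)/5)*(-38))*(-41) = ((sqrt(32855/663)/5)*(-38))*(-41) = (((sqrt(21782865)/663)/5)*(-38))*(-41) = ((sqrt(21782865)/3315)*(-38))*(-41) = -38*sqrt(21782865)/3315*(-41) = 1558*sqrt(21782865)/3315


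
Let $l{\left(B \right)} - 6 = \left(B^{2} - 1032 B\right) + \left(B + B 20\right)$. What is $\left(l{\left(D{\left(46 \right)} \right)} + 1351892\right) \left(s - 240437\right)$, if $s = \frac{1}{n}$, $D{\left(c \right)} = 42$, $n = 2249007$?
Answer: $- \frac{709024183231249600}{2249007} \approx -3.1526 \cdot 10^{11}$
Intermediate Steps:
$l{\left(B \right)} = 6 + B^{2} - 1011 B$ ($l{\left(B \right)} = 6 + \left(\left(B^{2} - 1032 B\right) + \left(B + B 20\right)\right) = 6 + \left(\left(B^{2} - 1032 B\right) + \left(B + 20 B\right)\right) = 6 + \left(\left(B^{2} - 1032 B\right) + 21 B\right) = 6 + \left(B^{2} - 1011 B\right) = 6 + B^{2} - 1011 B$)
$s = \frac{1}{2249007} \approx 4.4464 \cdot 10^{-7}$
$\left(l{\left(D{\left(46 \right)} \right)} + 1351892\right) \left(s - 240437\right) = \left(\left(6 + 42^{2} - 42462\right) + 1351892\right) \left(\frac{1}{2249007} - 240437\right) = \left(\left(6 + 1764 - 42462\right) + 1351892\right) \left(- \frac{540744496058}{2249007}\right) = \left(-40692 + 1351892\right) \left(- \frac{540744496058}{2249007}\right) = 1311200 \left(- \frac{540744496058}{2249007}\right) = - \frac{709024183231249600}{2249007}$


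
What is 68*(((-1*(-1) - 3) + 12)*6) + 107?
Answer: 4187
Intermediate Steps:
68*(((-1*(-1) - 3) + 12)*6) + 107 = 68*(((1 - 3) + 12)*6) + 107 = 68*((-2 + 12)*6) + 107 = 68*(10*6) + 107 = 68*60 + 107 = 4080 + 107 = 4187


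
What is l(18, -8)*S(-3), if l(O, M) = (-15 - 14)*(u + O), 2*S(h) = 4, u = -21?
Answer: 174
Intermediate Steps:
S(h) = 2 (S(h) = (½)*4 = 2)
l(O, M) = 609 - 29*O (l(O, M) = (-15 - 14)*(-21 + O) = -29*(-21 + O) = 609 - 29*O)
l(18, -8)*S(-3) = (609 - 29*18)*2 = (609 - 522)*2 = 87*2 = 174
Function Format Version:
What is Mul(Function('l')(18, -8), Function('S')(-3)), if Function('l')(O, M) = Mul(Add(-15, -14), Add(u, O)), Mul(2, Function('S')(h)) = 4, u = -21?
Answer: 174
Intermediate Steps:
Function('S')(h) = 2 (Function('S')(h) = Mul(Rational(1, 2), 4) = 2)
Function('l')(O, M) = Add(609, Mul(-29, O)) (Function('l')(O, M) = Mul(Add(-15, -14), Add(-21, O)) = Mul(-29, Add(-21, O)) = Add(609, Mul(-29, O)))
Mul(Function('l')(18, -8), Function('S')(-3)) = Mul(Add(609, Mul(-29, 18)), 2) = Mul(Add(609, -522), 2) = Mul(87, 2) = 174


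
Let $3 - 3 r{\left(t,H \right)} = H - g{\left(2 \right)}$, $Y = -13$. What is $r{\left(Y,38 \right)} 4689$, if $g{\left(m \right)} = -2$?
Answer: $-57831$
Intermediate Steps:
$r{\left(t,H \right)} = \frac{1}{3} - \frac{H}{3}$ ($r{\left(t,H \right)} = 1 - \frac{H - -2}{3} = 1 - \frac{H + 2}{3} = 1 - \frac{2 + H}{3} = 1 - \left(\frac{2}{3} + \frac{H}{3}\right) = \frac{1}{3} - \frac{H}{3}$)
$r{\left(Y,38 \right)} 4689 = \left(\frac{1}{3} - \frac{38}{3}\right) 4689 = \left(- \frac{37}{3}\right) 4689 = -57831$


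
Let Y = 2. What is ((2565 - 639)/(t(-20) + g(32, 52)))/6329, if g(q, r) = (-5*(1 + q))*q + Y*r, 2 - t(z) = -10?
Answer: -963/16341478 ≈ -5.8930e-5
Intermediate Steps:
t(z) = 12 (t(z) = 2 - 1*(-10) = 2 + 10 = 12)
g(q, r) = 2*r + q*(-5 - 5*q) (g(q, r) = (-5*(1 + q))*q + 2*r = (-5 - 5*q)*q + 2*r = q*(-5 - 5*q) + 2*r = 2*r + q*(-5 - 5*q))
((2565 - 639)/(t(-20) + g(32, 52)))/6329 = ((2565 - 639)/(12 + (-5*32 - 5*32**2 + 2*52)))/6329 = (1926/(12 + (-160 - 5*1024 + 104)))*(1/6329) = (1926/(12 + (-160 - 5120 + 104)))*(1/6329) = (1926/(12 - 5176))*(1/6329) = (1926/(-5164))*(1/6329) = (1926*(-1/5164))*(1/6329) = -963/2582*1/6329 = -963/16341478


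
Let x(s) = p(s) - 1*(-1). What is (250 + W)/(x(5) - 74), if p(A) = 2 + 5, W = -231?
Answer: -19/66 ≈ -0.28788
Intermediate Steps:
p(A) = 7
x(s) = 8 (x(s) = 7 - 1*(-1) = 7 + 1 = 8)
(250 + W)/(x(5) - 74) = (250 - 231)/(8 - 74) = 19/(-66) = 19*(-1/66) = -19/66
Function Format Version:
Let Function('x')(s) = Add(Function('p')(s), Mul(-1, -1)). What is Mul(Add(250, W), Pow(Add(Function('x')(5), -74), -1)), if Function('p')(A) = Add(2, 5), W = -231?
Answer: Rational(-19, 66) ≈ -0.28788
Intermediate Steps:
Function('p')(A) = 7
Function('x')(s) = 8 (Function('x')(s) = Add(7, Mul(-1, -1)) = Add(7, 1) = 8)
Mul(Add(250, W), Pow(Add(Function('x')(5), -74), -1)) = Mul(Add(250, -231), Pow(Add(8, -74), -1)) = Mul(19, Pow(-66, -1)) = Mul(19, Rational(-1, 66)) = Rational(-19, 66)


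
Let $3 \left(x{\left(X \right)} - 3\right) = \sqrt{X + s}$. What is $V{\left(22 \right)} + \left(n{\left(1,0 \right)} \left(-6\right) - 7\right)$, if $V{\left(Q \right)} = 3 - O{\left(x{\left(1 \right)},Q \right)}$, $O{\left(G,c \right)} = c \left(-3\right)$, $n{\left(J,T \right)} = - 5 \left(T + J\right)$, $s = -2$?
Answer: $92$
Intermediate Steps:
$n{\left(J,T \right)} = - 5 J - 5 T$ ($n{\left(J,T \right)} = - 5 \left(J + T\right) = - 5 J - 5 T$)
$x{\left(X \right)} = 3 + \frac{\sqrt{-2 + X}}{3}$ ($x{\left(X \right)} = 3 + \frac{\sqrt{X - 2}}{3} = 3 + \frac{\sqrt{-2 + X}}{3}$)
$O{\left(G,c \right)} = - 3 c$
$V{\left(Q \right)} = 3 + 3 Q$ ($V{\left(Q \right)} = 3 - - 3 Q = 3 + 3 Q$)
$V{\left(22 \right)} + \left(n{\left(1,0 \right)} \left(-6\right) - 7\right) = \left(3 + 3 \cdot 22\right) - \left(7 - \left(\left(-5\right) 1 - 0\right) \left(-6\right)\right) = \left(3 + 66\right) - \left(7 - \left(-5 + 0\right) \left(-6\right)\right) = 69 - -23 = 69 + \left(30 - 7\right) = 69 + 23 = 92$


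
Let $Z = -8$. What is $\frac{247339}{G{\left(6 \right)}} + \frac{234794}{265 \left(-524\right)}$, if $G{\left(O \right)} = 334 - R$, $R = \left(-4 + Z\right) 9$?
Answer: $\frac{4280214324}{7672015} \approx 557.9$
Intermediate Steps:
$R = -108$ ($R = \left(-4 - 8\right) 9 = \left(-12\right) 9 = -108$)
$G{\left(O \right)} = 442$ ($G{\left(O \right)} = 334 - -108 = 334 + 108 = 442$)
$\frac{247339}{G{\left(6 \right)}} + \frac{234794}{265 \left(-524\right)} = \frac{247339}{442} + \frac{234794}{265 \left(-524\right)} = 247339 \cdot \frac{1}{442} + \frac{234794}{-138860} = \frac{247339}{442} + 234794 \left(- \frac{1}{138860}\right) = \frac{247339}{442} - \frac{117397}{69430} = \frac{4280214324}{7672015}$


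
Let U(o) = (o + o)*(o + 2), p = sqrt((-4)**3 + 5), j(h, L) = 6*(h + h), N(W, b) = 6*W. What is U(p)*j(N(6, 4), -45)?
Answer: -50976 + 1728*I*sqrt(59) ≈ -50976.0 + 13273.0*I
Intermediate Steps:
j(h, L) = 12*h (j(h, L) = 6*(2*h) = 12*h)
p = I*sqrt(59) (p = sqrt(-64 + 5) = sqrt(-59) = I*sqrt(59) ≈ 7.6811*I)
U(o) = 2*o*(2 + o) (U(o) = (2*o)*(2 + o) = 2*o*(2 + o))
U(p)*j(N(6, 4), -45) = (2*(I*sqrt(59))*(2 + I*sqrt(59)))*(12*(6*6)) = (2*I*sqrt(59)*(2 + I*sqrt(59)))*(12*36) = (2*I*sqrt(59)*(2 + I*sqrt(59)))*432 = 864*I*sqrt(59)*(2 + I*sqrt(59))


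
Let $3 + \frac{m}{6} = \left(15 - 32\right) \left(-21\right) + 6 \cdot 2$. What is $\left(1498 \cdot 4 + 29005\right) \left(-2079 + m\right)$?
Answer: $4094649$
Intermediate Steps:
$m = 2196$ ($m = -18 + 6 \left(\left(15 - 32\right) \left(-21\right) + 6 \cdot 2\right) = -18 + 6 \left(\left(-17\right) \left(-21\right) + 12\right) = -18 + 6 \left(357 + 12\right) = -18 + 6 \cdot 369 = -18 + 2214 = 2196$)
$\left(1498 \cdot 4 + 29005\right) \left(-2079 + m\right) = \left(1498 \cdot 4 + 29005\right) \left(-2079 + 2196\right) = \left(5992 + 29005\right) 117 = 34997 \cdot 117 = 4094649$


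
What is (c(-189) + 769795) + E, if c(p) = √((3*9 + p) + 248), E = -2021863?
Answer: -1252068 + √86 ≈ -1.2521e+6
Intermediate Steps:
c(p) = √(275 + p) (c(p) = √((27 + p) + 248) = √(275 + p))
(c(-189) + 769795) + E = (√(275 - 189) + 769795) - 2021863 = (√86 + 769795) - 2021863 = (769795 + √86) - 2021863 = -1252068 + √86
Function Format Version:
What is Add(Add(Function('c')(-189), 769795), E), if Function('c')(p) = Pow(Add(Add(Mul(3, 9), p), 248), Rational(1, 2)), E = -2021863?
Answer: Add(-1252068, Pow(86, Rational(1, 2))) ≈ -1.2521e+6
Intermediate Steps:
Function('c')(p) = Pow(Add(275, p), Rational(1, 2)) (Function('c')(p) = Pow(Add(Add(27, p), 248), Rational(1, 2)) = Pow(Add(275, p), Rational(1, 2)))
Add(Add(Function('c')(-189), 769795), E) = Add(Add(Pow(Add(275, -189), Rational(1, 2)), 769795), -2021863) = Add(Add(Pow(86, Rational(1, 2)), 769795), -2021863) = Add(Add(769795, Pow(86, Rational(1, 2))), -2021863) = Add(-1252068, Pow(86, Rational(1, 2)))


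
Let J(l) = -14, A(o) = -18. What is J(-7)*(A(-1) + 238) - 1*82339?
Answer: -85419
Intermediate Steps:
J(-7)*(A(-1) + 238) - 1*82339 = -14*(-18 + 238) - 1*82339 = -14*220 - 82339 = -3080 - 82339 = -85419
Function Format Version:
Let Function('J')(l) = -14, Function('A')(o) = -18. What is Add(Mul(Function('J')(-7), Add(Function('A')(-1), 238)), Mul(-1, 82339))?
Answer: -85419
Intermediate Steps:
Add(Mul(Function('J')(-7), Add(Function('A')(-1), 238)), Mul(-1, 82339)) = Add(Mul(-14, Add(-18, 238)), Mul(-1, 82339)) = Add(Mul(-14, 220), -82339) = Add(-3080, -82339) = -85419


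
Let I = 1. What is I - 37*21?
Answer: -776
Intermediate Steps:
I - 37*21 = 1 - 37*21 = 1 - 777 = -776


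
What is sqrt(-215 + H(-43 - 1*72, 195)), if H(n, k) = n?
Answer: I*sqrt(330) ≈ 18.166*I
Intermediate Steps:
sqrt(-215 + H(-43 - 1*72, 195)) = sqrt(-215 + (-43 - 1*72)) = sqrt(-215 + (-43 - 72)) = sqrt(-215 - 115) = sqrt(-330) = I*sqrt(330)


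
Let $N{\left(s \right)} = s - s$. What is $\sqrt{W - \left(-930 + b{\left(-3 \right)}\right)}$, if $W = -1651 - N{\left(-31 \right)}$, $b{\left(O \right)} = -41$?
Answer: $2 i \sqrt{170} \approx 26.077 i$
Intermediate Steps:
$N{\left(s \right)} = 0$
$W = -1651$ ($W = -1651 - 0 = -1651 + 0 = -1651$)
$\sqrt{W - \left(-930 + b{\left(-3 \right)}\right)} = \sqrt{-1651 + \left(930 - -41\right)} = \sqrt{-1651 + \left(930 + 41\right)} = \sqrt{-1651 + 971} = \sqrt{-680} = 2 i \sqrt{170}$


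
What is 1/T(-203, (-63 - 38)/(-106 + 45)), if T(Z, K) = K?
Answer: 61/101 ≈ 0.60396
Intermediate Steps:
1/T(-203, (-63 - 38)/(-106 + 45)) = 1/((-63 - 38)/(-106 + 45)) = 1/(-101/(-61)) = 1/(-101*(-1/61)) = 1/(101/61) = 61/101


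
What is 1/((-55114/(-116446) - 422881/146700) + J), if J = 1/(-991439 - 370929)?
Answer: -2909103251947200/7008972889577821 ≈ -0.41505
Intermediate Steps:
J = -1/1362368 (J = 1/(-1362368) = -1/1362368 ≈ -7.3402e-7)
1/((-55114/(-116446) - 422881/146700) + J) = 1/((-55114/(-116446) - 422881/146700) - 1/1362368) = 1/((-55114*(-1/116446) - 422881*1/146700) - 1/1362368) = 1/((27557/58223 - 422881/146700) - 1/1362368) = 1/(-20578788563/8541314100 - 1/1362368) = 1/(-7008972889577821/2909103251947200) = -2909103251947200/7008972889577821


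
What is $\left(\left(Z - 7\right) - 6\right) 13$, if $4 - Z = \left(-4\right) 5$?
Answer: $143$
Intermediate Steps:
$Z = 24$ ($Z = 4 - \left(-4\right) 5 = 4 - -20 = 4 + 20 = 24$)
$\left(\left(Z - 7\right) - 6\right) 13 = \left(\left(24 - 7\right) - 6\right) 13 = \left(17 - 6\right) 13 = 11 \cdot 13 = 143$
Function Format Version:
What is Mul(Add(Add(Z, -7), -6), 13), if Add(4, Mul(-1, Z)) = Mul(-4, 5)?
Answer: 143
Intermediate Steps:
Z = 24 (Z = Add(4, Mul(-1, Mul(-4, 5))) = Add(4, Mul(-1, -20)) = Add(4, 20) = 24)
Mul(Add(Add(Z, -7), -6), 13) = Mul(Add(Add(24, -7), -6), 13) = Mul(Add(17, -6), 13) = Mul(11, 13) = 143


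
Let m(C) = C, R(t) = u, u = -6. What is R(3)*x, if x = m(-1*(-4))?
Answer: -24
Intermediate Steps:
R(t) = -6
x = 4 (x = -1*(-4) = 4)
R(3)*x = -6*4 = -24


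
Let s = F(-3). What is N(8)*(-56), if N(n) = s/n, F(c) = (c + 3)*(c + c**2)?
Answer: 0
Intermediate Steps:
F(c) = (3 + c)*(c + c**2)
s = 0 (s = -3*(3 + (-3)**2 + 4*(-3)) = -3*(3 + 9 - 12) = -3*0 = 0)
N(n) = 0 (N(n) = 0/n = 0)
N(8)*(-56) = 0*(-56) = 0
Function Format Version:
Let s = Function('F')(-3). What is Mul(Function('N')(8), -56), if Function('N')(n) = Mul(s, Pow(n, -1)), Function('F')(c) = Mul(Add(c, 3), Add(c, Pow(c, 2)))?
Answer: 0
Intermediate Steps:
Function('F')(c) = Mul(Add(3, c), Add(c, Pow(c, 2)))
s = 0 (s = Mul(-3, Add(3, Pow(-3, 2), Mul(4, -3))) = Mul(-3, Add(3, 9, -12)) = Mul(-3, 0) = 0)
Function('N')(n) = 0 (Function('N')(n) = Mul(0, Pow(n, -1)) = 0)
Mul(Function('N')(8), -56) = Mul(0, -56) = 0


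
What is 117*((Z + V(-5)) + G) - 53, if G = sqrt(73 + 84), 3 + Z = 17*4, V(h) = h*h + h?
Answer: 9892 + 117*sqrt(157) ≈ 11358.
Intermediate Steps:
V(h) = h + h**2 (V(h) = h**2 + h = h + h**2)
Z = 65 (Z = -3 + 17*4 = -3 + 68 = 65)
G = sqrt(157) ≈ 12.530
117*((Z + V(-5)) + G) - 53 = 117*((65 - 5*(1 - 5)) + sqrt(157)) - 53 = 117*((65 - 5*(-4)) + sqrt(157)) - 53 = 117*((65 + 20) + sqrt(157)) - 53 = 117*(85 + sqrt(157)) - 53 = (9945 + 117*sqrt(157)) - 53 = 9892 + 117*sqrt(157)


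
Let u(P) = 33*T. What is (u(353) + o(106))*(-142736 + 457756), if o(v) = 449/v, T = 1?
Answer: 621691970/53 ≈ 1.1730e+7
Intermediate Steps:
u(P) = 33 (u(P) = 33*1 = 33)
(u(353) + o(106))*(-142736 + 457756) = (33 + 449/106)*(-142736 + 457756) = (33 + 449*(1/106))*315020 = (33 + 449/106)*315020 = (3947/106)*315020 = 621691970/53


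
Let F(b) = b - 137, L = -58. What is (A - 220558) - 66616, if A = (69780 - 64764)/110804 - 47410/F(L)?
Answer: -309982562198/1080339 ≈ -2.8693e+5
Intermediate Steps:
F(b) = -137 + b
A = 262709788/1080339 (A = (69780 - 64764)/110804 - 47410/(-137 - 58) = 5016*(1/110804) - 47410/(-195) = 1254/27701 - 47410*(-1/195) = 1254/27701 + 9482/39 = 262709788/1080339 ≈ 243.17)
(A - 220558) - 66616 = (262709788/1080339 - 220558) - 66616 = -238014699374/1080339 - 66616 = -309982562198/1080339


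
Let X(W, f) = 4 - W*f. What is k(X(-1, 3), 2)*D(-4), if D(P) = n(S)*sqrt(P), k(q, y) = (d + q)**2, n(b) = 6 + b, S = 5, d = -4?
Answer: 198*I ≈ 198.0*I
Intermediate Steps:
X(W, f) = 4 - W*f
k(q, y) = (-4 + q)**2
D(P) = 11*sqrt(P) (D(P) = (6 + 5)*sqrt(P) = 11*sqrt(P))
k(X(-1, 3), 2)*D(-4) = (-4 + (4 - 1*(-1)*3))**2*(11*sqrt(-4)) = (-4 + (4 + 3))**2*(11*(2*I)) = (-4 + 7)**2*(22*I) = 3**2*(22*I) = 9*(22*I) = 198*I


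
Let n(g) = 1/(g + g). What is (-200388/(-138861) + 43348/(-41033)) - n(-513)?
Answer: 2268423011/5851880262 ≈ 0.38764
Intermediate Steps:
n(g) = 1/(2*g)
(-200388/(-138861) + 43348/(-41033)) - n(-513) = (-200388/(-138861) + 43348/(-41033)) - 1/(2*(-513)) = (-200388*(-1/138861) + 43348*(-1/41033)) - (-1)/(2*513) = (66796/46287 - 43348/41033) - 1*(-1/1026) = 19848416/51332283 + 1/1026 = 2268423011/5851880262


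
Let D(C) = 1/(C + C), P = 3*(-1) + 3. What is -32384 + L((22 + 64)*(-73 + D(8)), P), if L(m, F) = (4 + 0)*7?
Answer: -32356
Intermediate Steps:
P = 0 (P = -3 + 3 = 0)
D(C) = 1/(2*C)
L(m, F) = 28 (L(m, F) = 4*7 = 28)
-32384 + L((22 + 64)*(-73 + D(8)), P) = -32384 + 28 = -32356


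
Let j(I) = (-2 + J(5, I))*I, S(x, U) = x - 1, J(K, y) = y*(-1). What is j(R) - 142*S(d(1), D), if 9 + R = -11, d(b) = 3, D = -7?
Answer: -644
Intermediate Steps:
R = -20 (R = -9 - 11 = -20)
J(K, y) = -y
S(x, U) = -1 + x
j(I) = I*(-2 - I) (j(I) = (-2 - I)*I = I*(-2 - I))
j(R) - 142*S(d(1), D) = -1*(-20)*(2 - 20) - 142*(-1 + 3) = -1*(-20)*(-18) - 142*2 = -360 - 284 = -644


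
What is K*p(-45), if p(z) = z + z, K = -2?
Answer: 180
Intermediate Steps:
p(z) = 2*z
K*p(-45) = -4*(-45) = -2*(-90) = 180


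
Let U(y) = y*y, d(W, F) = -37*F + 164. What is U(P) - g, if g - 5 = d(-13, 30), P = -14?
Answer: 1137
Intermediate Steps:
d(W, F) = 164 - 37*F
U(y) = y²
g = -941 (g = 5 + (164 - 37*30) = 5 + (164 - 1110) = 5 - 946 = -941)
U(P) - g = (-14)² - 1*(-941) = 196 + 941 = 1137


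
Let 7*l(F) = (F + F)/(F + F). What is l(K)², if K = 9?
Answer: 1/49 ≈ 0.020408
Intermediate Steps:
l(F) = ⅐ (l(F) = ((F + F)/(F + F))/7 = ((2*F)/((2*F)))/7 = ((2*F)*(1/(2*F)))/7 = (⅐)*1 = ⅐)
l(K)² = (⅐)² = 1/49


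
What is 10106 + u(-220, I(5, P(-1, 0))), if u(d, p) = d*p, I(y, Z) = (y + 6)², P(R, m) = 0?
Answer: -16514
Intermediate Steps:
I(y, Z) = (6 + y)²
10106 + u(-220, I(5, P(-1, 0))) = 10106 - 220*(6 + 5)² = 10106 - 220*11² = 10106 - 220*121 = 10106 - 26620 = -16514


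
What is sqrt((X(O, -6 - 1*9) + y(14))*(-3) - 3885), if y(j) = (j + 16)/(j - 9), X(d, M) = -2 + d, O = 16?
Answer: I*sqrt(3945) ≈ 62.809*I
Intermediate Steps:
y(j) = (16 + j)/(-9 + j)
sqrt((X(O, -6 - 1*9) + y(14))*(-3) - 3885) = sqrt(((-2 + 16) + (16 + 14)/(-9 + 14))*(-3) - 3885) = sqrt((14 + 30/5)*(-3) - 3885) = sqrt((14 + (1/5)*30)*(-3) - 3885) = sqrt((14 + 6)*(-3) - 3885) = sqrt(20*(-3) - 3885) = sqrt(-60 - 3885) = sqrt(-3945) = I*sqrt(3945)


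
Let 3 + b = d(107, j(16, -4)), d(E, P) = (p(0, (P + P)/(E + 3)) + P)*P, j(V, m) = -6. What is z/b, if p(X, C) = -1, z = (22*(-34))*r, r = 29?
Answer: -21692/39 ≈ -556.21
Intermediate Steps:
z = -21692 (z = (22*(-34))*29 = -748*29 = -21692)
d(E, P) = P*(-1 + P) (d(E, P) = (-1 + P)*P = P*(-1 + P))
b = 39 (b = -3 - 6*(-1 - 6) = -3 - 6*(-7) = -3 + 42 = 39)
z/b = -21692/39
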